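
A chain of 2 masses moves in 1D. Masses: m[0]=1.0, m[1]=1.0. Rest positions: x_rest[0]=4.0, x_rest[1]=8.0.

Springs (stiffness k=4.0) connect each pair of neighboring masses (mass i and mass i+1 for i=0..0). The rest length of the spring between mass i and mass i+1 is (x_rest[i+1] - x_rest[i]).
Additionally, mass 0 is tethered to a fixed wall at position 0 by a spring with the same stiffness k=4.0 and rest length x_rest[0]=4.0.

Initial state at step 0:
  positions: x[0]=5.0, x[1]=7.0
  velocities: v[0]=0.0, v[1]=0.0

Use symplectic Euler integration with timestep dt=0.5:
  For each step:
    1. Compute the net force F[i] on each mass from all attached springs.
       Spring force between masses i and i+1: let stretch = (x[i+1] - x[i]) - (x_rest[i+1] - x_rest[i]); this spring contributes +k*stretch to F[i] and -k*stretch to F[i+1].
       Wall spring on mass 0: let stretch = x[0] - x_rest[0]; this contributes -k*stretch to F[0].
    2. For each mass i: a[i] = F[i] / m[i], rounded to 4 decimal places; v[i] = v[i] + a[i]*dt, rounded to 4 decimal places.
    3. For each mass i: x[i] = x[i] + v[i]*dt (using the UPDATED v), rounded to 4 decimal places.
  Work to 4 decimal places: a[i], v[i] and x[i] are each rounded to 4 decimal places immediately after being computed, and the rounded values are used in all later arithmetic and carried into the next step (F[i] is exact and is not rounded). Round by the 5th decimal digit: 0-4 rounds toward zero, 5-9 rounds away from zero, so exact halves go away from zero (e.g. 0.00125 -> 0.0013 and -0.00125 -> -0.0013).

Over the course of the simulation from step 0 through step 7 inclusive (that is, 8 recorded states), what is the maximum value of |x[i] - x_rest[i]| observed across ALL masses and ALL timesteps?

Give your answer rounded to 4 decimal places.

Step 0: x=[5.0000 7.0000] v=[0.0000 0.0000]
Step 1: x=[2.0000 9.0000] v=[-6.0000 4.0000]
Step 2: x=[4.0000 8.0000] v=[4.0000 -2.0000]
Step 3: x=[6.0000 7.0000] v=[4.0000 -2.0000]
Step 4: x=[3.0000 9.0000] v=[-6.0000 4.0000]
Step 5: x=[3.0000 9.0000] v=[0.0000 0.0000]
Step 6: x=[6.0000 7.0000] v=[6.0000 -4.0000]
Step 7: x=[4.0000 8.0000] v=[-4.0000 2.0000]
Max displacement = 2.0000

Answer: 2.0000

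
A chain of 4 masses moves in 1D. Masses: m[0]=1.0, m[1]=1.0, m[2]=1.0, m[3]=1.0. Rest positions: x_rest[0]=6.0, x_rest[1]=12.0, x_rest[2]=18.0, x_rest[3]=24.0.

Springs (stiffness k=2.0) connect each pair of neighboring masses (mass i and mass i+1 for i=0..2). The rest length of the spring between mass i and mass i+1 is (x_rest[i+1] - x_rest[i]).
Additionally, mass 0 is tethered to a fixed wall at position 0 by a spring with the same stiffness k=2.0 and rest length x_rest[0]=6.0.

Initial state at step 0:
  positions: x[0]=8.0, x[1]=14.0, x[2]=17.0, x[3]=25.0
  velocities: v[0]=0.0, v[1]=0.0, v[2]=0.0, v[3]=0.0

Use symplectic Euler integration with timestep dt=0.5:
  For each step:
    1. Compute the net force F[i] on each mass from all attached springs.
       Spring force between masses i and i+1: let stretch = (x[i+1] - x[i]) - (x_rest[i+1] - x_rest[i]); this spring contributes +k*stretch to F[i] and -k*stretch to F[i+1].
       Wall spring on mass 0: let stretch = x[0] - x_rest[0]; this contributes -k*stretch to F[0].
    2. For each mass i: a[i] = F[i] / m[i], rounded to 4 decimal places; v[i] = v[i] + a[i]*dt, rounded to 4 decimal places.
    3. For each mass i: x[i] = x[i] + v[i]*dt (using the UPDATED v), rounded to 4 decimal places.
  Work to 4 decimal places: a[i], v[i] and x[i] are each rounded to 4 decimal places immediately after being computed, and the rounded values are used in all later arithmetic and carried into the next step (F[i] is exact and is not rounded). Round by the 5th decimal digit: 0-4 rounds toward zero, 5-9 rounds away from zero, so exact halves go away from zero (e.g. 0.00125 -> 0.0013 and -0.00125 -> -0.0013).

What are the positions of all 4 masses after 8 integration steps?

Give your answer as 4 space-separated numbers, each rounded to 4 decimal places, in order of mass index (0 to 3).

Step 0: x=[8.0000 14.0000 17.0000 25.0000] v=[0.0000 0.0000 0.0000 0.0000]
Step 1: x=[7.0000 12.5000 19.5000 24.0000] v=[-2.0000 -3.0000 5.0000 -2.0000]
Step 2: x=[5.2500 11.7500 20.7500 23.7500] v=[-3.5000 -1.5000 2.5000 -0.5000]
Step 3: x=[4.1250 12.2500 19.0000 25.0000] v=[-2.2500 1.0000 -3.5000 2.5000]
Step 4: x=[5.0000 12.0625 16.8750 26.2500] v=[1.7500 -0.3750 -4.2500 2.5000]
Step 5: x=[6.9063 10.7500 17.0313 25.8125] v=[3.8125 -2.6250 0.3125 -0.8750]
Step 6: x=[7.2813 10.6563 18.4375 23.9844] v=[0.7499 -0.1874 2.8124 -3.6562]
Step 7: x=[5.7031 12.7657 18.7266 22.3829] v=[-3.1564 4.2188 0.5781 -3.2031]
Step 8: x=[4.8047 14.3243 17.8634 21.9532] v=[-1.7969 3.1171 -1.7265 -0.8594]

Answer: 4.8047 14.3243 17.8634 21.9532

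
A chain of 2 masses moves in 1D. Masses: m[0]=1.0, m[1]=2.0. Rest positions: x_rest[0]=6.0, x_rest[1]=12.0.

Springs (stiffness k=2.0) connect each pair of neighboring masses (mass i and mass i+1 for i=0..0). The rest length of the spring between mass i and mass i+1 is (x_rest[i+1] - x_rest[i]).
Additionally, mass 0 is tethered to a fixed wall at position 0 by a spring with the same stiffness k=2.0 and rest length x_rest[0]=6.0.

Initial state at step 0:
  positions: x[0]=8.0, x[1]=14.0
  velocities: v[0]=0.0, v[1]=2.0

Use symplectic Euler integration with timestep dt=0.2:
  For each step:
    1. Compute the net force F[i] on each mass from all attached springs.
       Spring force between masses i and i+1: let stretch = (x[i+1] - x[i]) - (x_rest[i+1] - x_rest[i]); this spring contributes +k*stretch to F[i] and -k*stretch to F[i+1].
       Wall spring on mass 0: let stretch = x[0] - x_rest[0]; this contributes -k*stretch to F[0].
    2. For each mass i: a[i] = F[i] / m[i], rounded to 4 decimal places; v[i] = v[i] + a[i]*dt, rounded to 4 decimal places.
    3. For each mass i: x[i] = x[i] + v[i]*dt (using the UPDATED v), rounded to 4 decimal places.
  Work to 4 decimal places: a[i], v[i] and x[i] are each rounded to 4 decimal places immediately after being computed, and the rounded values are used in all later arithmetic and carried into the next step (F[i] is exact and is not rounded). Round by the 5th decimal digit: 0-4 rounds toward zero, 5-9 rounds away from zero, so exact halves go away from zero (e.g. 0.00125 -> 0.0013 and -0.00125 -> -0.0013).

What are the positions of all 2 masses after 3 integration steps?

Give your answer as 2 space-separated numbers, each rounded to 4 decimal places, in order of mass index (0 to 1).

Step 0: x=[8.0000 14.0000] v=[0.0000 2.0000]
Step 1: x=[7.8400 14.4000] v=[-0.8000 2.0000]
Step 2: x=[7.5776 14.7776] v=[-1.3120 1.8880]
Step 3: x=[7.2850 15.1072] v=[-1.4630 1.6480]

Answer: 7.2850 15.1072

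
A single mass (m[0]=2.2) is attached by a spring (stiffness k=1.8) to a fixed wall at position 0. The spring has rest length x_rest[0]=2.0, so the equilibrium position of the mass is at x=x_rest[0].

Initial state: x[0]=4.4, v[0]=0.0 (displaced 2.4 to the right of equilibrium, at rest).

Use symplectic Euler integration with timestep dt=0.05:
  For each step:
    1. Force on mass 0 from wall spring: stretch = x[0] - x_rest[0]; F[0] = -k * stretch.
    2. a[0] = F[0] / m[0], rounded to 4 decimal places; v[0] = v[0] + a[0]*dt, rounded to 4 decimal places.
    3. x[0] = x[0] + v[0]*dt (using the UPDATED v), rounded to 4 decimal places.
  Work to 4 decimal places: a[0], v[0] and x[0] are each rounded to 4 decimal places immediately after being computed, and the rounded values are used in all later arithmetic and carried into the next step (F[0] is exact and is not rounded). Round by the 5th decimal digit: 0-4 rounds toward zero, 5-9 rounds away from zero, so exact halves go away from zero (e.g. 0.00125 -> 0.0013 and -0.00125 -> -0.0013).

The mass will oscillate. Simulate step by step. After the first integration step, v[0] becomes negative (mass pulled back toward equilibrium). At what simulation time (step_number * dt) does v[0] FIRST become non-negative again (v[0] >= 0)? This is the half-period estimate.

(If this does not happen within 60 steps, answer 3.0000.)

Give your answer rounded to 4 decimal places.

Answer: 3.0000

Derivation:
Step 0: x=[4.4000] v=[0.0000]
Step 1: x=[4.3951] v=[-0.0982]
Step 2: x=[4.3853] v=[-0.1962]
Step 3: x=[4.3706] v=[-0.2938]
Step 4: x=[4.3511] v=[-0.3908]
Step 5: x=[4.3268] v=[-0.4870]
Step 6: x=[4.2977] v=[-0.5822]
Step 7: x=[4.2639] v=[-0.6762]
Step 8: x=[4.2255] v=[-0.7688]
Step 9: x=[4.1825] v=[-0.8598]
Step 10: x=[4.1350] v=[-0.9491]
Step 11: x=[4.0832] v=[-1.0364]
Step 12: x=[4.0271] v=[-1.1216]
Step 13: x=[3.9669] v=[-1.2045]
Step 14: x=[3.9027] v=[-1.2850]
Step 15: x=[3.8346] v=[-1.3628]
Step 16: x=[3.7627] v=[-1.4379]
Step 17: x=[3.6872] v=[-1.5100]
Step 18: x=[3.6083] v=[-1.5790]
Step 19: x=[3.5261] v=[-1.6448]
Step 20: x=[3.4407] v=[-1.7072]
Step 21: x=[3.3524] v=[-1.7661]
Step 22: x=[3.2613] v=[-1.8214]
Step 23: x=[3.1677] v=[-1.8730]
Step 24: x=[3.0717] v=[-1.9208]
Step 25: x=[2.9735] v=[-1.9646]
Step 26: x=[2.8733] v=[-2.0044]
Step 27: x=[2.7713] v=[-2.0401]
Step 28: x=[2.6677] v=[-2.0717]
Step 29: x=[2.5628] v=[-2.0990]
Step 30: x=[2.4567] v=[-2.1220]
Step 31: x=[2.3497] v=[-2.1407]
Step 32: x=[2.2420] v=[-2.1550]
Step 33: x=[2.1338] v=[-2.1649]
Step 34: x=[2.0253] v=[-2.1704]
Step 35: x=[1.9167] v=[-2.1714]
Step 36: x=[1.8083] v=[-2.1680]
Step 37: x=[1.7003] v=[-2.1602]
Step 38: x=[1.5929] v=[-2.1479]
Step 39: x=[1.4863] v=[-2.1312]
Step 40: x=[1.3808] v=[-2.1102]
Step 41: x=[1.2766] v=[-2.0849]
Step 42: x=[1.1738] v=[-2.0553]
Step 43: x=[1.0727] v=[-2.0215]
Step 44: x=[0.9735] v=[-1.9836]
Step 45: x=[0.8764] v=[-1.9416]
Step 46: x=[0.7816] v=[-1.8956]
Step 47: x=[0.6893] v=[-1.8458]
Step 48: x=[0.5997] v=[-1.7922]
Step 49: x=[0.5130] v=[-1.7349]
Step 50: x=[0.4293] v=[-1.6741]
Step 51: x=[0.3488] v=[-1.6098]
Step 52: x=[0.2717] v=[-1.5423]
Step 53: x=[0.1981] v=[-1.4716]
Step 54: x=[0.1282] v=[-1.3979]
Step 55: x=[0.0621] v=[-1.3213]
Step 56: x=[0.0000] v=[-1.2420]
Step 57: x=[-0.0580] v=[-1.1602]
Step 58: x=[-0.1118] v=[-1.0760]
Step 59: x=[-0.1613] v=[-0.9896]
Step 60: x=[-0.2064] v=[-0.9012]
v[0] did not become non-negative within 60 steps; using fallback time=3.0000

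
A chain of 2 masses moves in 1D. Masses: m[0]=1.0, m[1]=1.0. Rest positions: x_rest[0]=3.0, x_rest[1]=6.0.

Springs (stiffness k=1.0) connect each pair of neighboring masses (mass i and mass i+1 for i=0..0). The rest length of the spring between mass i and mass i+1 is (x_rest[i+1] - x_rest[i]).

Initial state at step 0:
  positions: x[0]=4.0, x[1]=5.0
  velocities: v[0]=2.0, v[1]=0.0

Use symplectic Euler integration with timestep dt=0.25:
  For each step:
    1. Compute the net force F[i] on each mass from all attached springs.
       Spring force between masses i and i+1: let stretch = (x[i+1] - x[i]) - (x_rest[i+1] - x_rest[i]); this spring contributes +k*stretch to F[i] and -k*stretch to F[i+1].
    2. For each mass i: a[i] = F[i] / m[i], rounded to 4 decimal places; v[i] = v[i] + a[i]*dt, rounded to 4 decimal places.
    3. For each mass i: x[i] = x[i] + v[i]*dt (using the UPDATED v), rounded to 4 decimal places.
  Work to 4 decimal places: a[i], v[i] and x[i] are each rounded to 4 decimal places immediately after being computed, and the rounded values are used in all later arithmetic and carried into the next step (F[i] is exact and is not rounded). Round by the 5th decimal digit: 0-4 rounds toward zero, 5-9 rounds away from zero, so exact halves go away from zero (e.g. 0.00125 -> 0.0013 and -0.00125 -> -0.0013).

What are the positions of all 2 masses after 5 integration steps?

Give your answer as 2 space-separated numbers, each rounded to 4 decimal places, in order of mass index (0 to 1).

Answer: 4.5725 6.9275

Derivation:
Step 0: x=[4.0000 5.0000] v=[2.0000 0.0000]
Step 1: x=[4.3750 5.1250] v=[1.5000 0.5000]
Step 2: x=[4.6094 5.3906] v=[0.9375 1.0625]
Step 3: x=[4.7051 5.7949] v=[0.3828 1.6172]
Step 4: x=[4.6814 6.3186] v=[-0.0948 2.0948]
Step 5: x=[4.5725 6.9275] v=[-0.4355 2.4355]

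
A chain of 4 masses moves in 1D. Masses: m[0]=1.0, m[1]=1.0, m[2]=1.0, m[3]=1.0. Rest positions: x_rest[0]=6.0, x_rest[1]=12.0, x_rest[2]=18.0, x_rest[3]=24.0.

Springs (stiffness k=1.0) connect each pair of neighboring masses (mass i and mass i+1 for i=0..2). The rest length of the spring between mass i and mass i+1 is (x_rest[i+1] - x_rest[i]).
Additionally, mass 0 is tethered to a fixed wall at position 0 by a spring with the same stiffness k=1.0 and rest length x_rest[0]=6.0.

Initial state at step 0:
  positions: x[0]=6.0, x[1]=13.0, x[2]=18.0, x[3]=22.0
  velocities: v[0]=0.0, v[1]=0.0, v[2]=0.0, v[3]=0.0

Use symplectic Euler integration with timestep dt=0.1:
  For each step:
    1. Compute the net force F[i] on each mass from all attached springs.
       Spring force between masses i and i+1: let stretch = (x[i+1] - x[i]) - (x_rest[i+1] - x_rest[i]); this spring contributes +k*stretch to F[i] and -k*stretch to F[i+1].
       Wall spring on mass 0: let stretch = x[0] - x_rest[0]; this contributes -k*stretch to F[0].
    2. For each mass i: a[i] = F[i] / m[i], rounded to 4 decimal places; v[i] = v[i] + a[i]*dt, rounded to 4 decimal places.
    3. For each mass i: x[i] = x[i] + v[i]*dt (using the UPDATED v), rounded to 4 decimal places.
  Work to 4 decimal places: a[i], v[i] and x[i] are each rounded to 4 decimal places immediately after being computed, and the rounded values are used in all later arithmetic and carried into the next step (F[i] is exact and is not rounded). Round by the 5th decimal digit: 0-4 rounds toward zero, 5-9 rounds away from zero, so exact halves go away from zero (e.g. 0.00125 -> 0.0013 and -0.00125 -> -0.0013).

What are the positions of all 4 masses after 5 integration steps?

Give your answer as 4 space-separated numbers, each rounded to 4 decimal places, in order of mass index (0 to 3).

Step 0: x=[6.0000 13.0000 18.0000 22.0000] v=[0.0000 0.0000 0.0000 0.0000]
Step 1: x=[6.0100 12.9800 17.9900 22.0200] v=[0.1000 -0.2000 -0.1000 0.2000]
Step 2: x=[6.0296 12.9404 17.9702 22.0597] v=[0.1960 -0.3960 -0.1980 0.3970]
Step 3: x=[6.0580 12.8820 17.9410 22.1185] v=[0.2841 -0.5841 -0.2920 0.5881]
Step 4: x=[6.0941 12.8059 17.9030 22.1955] v=[0.3607 -0.7606 -0.3802 0.7704]
Step 5: x=[6.1364 12.7137 17.8569 22.2896] v=[0.4225 -0.9221 -0.4607 0.9412]

Answer: 6.1364 12.7137 17.8569 22.2896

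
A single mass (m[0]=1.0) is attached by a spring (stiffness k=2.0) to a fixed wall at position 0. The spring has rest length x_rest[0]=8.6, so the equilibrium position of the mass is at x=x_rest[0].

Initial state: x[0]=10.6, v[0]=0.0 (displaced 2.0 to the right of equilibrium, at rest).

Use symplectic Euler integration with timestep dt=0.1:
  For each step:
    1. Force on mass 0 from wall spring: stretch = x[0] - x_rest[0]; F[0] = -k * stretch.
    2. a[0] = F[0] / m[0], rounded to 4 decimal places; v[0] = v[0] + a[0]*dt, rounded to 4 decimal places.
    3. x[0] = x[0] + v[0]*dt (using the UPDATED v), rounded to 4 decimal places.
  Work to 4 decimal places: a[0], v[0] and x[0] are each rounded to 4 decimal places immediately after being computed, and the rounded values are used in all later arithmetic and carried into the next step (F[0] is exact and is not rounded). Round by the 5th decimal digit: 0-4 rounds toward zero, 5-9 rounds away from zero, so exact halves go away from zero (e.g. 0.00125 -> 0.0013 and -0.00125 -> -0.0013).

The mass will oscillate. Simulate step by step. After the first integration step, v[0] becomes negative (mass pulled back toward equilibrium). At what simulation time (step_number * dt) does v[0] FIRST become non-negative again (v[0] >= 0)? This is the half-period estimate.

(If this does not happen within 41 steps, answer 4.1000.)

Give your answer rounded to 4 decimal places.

Step 0: x=[10.6000] v=[0.0000]
Step 1: x=[10.5600] v=[-0.4000]
Step 2: x=[10.4808] v=[-0.7920]
Step 3: x=[10.3640] v=[-1.1682]
Step 4: x=[10.2119] v=[-1.5210]
Step 5: x=[10.0276] v=[-1.8434]
Step 6: x=[9.8147] v=[-2.1289]
Step 7: x=[9.5775] v=[-2.3718]
Step 8: x=[9.3208] v=[-2.5673]
Step 9: x=[9.0497] v=[-2.7115]
Step 10: x=[8.7696] v=[-2.8014]
Step 11: x=[8.4861] v=[-2.8353]
Step 12: x=[8.2049] v=[-2.8125]
Step 13: x=[7.9316] v=[-2.7335]
Step 14: x=[7.6716] v=[-2.5998]
Step 15: x=[7.4302] v=[-2.4141]
Step 16: x=[7.2122] v=[-2.1801]
Step 17: x=[7.0220] v=[-1.9025]
Step 18: x=[6.8633] v=[-1.5869]
Step 19: x=[6.7393] v=[-1.2396]
Step 20: x=[6.6526] v=[-0.8675]
Step 21: x=[6.6048] v=[-0.4780]
Step 22: x=[6.5969] v=[-0.0790]
Step 23: x=[6.6291] v=[0.3216]
First v>=0 after going negative at step 23, time=2.3000

Answer: 2.3000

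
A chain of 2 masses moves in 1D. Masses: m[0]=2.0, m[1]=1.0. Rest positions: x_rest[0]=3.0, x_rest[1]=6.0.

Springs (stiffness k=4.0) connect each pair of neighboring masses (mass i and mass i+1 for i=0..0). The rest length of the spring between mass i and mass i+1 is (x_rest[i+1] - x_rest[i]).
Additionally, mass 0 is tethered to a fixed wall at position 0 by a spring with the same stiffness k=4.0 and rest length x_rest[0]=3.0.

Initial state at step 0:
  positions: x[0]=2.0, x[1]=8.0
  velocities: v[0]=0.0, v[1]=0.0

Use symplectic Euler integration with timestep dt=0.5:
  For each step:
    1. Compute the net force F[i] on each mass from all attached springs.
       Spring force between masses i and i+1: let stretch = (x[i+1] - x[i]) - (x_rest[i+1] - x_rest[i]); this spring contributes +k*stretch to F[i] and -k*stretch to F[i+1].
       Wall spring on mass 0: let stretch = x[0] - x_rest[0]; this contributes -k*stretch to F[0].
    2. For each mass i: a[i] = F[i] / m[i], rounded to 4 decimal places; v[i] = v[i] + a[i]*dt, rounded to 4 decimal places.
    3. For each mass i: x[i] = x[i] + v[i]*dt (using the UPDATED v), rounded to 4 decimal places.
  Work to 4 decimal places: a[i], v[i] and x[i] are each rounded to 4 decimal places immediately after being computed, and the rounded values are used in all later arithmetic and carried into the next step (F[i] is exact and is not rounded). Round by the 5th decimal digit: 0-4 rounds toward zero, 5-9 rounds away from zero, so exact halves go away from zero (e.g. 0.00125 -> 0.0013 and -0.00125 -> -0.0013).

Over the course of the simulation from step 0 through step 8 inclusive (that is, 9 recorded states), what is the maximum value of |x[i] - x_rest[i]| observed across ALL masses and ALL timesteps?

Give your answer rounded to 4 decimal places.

Step 0: x=[2.0000 8.0000] v=[0.0000 0.0000]
Step 1: x=[4.0000 5.0000] v=[4.0000 -6.0000]
Step 2: x=[4.5000 4.0000] v=[1.0000 -2.0000]
Step 3: x=[2.5000 6.5000] v=[-4.0000 5.0000]
Step 4: x=[1.2500 8.0000] v=[-2.5000 3.0000]
Step 5: x=[2.7500 5.7500] v=[3.0000 -4.5000]
Step 6: x=[4.3750 3.5000] v=[3.2500 -4.5000]
Step 7: x=[3.3750 5.1250] v=[-2.0000 3.2500]
Step 8: x=[1.5625 8.0000] v=[-3.6250 5.7500]
Max displacement = 2.5000

Answer: 2.5000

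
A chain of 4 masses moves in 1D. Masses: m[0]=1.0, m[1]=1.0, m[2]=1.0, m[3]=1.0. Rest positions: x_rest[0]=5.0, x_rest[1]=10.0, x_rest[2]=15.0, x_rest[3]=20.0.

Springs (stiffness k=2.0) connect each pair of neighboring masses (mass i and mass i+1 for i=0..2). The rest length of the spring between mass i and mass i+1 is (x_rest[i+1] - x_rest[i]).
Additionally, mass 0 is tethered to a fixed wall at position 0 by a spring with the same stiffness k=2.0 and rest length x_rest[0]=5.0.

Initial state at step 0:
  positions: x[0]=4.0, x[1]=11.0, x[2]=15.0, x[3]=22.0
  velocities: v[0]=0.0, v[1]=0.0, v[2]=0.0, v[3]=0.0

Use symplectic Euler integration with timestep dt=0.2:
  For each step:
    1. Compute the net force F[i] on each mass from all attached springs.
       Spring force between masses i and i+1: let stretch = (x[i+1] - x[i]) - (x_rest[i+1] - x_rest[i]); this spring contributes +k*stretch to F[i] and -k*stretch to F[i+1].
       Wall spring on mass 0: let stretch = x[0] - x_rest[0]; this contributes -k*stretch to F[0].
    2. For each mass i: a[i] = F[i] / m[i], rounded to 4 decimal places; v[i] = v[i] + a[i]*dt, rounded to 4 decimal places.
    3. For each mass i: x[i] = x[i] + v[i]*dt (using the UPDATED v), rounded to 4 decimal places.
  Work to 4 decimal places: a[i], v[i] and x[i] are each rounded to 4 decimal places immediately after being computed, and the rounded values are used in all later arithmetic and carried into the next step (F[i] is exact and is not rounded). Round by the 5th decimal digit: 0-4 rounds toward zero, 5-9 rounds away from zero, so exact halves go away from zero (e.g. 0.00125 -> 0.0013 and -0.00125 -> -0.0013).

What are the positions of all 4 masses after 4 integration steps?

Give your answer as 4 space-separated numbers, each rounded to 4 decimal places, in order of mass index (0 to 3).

Answer: 5.6393 9.6008 16.4781 20.8249

Derivation:
Step 0: x=[4.0000 11.0000 15.0000 22.0000] v=[0.0000 0.0000 0.0000 0.0000]
Step 1: x=[4.2400 10.7600 15.2400 21.8400] v=[1.2000 -1.2000 1.2000 -0.8000]
Step 2: x=[4.6624 10.3568 15.6496 21.5520] v=[2.1120 -2.0160 2.0480 -1.4400]
Step 3: x=[5.1674 9.9215 16.1080 21.1918] v=[2.5248 -2.1766 2.2918 -1.8010]
Step 4: x=[5.6393 9.6008 16.4781 20.8249] v=[2.3595 -1.6036 1.8507 -1.8345]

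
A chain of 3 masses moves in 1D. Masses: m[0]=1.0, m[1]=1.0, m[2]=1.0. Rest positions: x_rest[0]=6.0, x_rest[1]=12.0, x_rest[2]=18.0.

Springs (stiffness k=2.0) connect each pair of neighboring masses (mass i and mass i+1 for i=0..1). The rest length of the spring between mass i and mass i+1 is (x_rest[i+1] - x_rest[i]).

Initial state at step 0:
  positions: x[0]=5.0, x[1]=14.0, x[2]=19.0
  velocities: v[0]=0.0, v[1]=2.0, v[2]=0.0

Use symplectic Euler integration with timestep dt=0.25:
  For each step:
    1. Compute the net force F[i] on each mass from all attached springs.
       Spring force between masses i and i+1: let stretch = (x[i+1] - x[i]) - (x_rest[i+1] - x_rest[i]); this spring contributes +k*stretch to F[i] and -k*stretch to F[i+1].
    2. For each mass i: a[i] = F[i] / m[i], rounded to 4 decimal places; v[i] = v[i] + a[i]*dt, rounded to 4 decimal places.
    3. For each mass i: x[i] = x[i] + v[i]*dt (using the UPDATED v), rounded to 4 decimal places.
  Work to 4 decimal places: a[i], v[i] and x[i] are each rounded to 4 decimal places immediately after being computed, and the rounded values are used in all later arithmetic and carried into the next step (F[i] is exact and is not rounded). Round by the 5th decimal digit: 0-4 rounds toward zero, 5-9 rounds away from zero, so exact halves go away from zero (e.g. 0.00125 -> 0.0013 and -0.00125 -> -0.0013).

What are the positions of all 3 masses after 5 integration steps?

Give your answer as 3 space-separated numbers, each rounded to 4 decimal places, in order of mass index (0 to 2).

Step 0: x=[5.0000 14.0000 19.0000] v=[0.0000 2.0000 0.0000]
Step 1: x=[5.3750 14.0000 19.1250] v=[1.5000 0.0000 0.5000]
Step 2: x=[6.0781 13.5625 19.3594] v=[2.8125 -1.7500 0.9375]
Step 3: x=[6.9668 12.9141 19.6192] v=[3.5547 -2.5938 1.0391]
Step 4: x=[7.8489 12.3604 19.7909] v=[3.5284 -2.2149 0.6866]
Step 5: x=[8.5450 12.1716 19.7837] v=[2.7842 -0.7554 -0.0287]

Answer: 8.5450 12.1716 19.7837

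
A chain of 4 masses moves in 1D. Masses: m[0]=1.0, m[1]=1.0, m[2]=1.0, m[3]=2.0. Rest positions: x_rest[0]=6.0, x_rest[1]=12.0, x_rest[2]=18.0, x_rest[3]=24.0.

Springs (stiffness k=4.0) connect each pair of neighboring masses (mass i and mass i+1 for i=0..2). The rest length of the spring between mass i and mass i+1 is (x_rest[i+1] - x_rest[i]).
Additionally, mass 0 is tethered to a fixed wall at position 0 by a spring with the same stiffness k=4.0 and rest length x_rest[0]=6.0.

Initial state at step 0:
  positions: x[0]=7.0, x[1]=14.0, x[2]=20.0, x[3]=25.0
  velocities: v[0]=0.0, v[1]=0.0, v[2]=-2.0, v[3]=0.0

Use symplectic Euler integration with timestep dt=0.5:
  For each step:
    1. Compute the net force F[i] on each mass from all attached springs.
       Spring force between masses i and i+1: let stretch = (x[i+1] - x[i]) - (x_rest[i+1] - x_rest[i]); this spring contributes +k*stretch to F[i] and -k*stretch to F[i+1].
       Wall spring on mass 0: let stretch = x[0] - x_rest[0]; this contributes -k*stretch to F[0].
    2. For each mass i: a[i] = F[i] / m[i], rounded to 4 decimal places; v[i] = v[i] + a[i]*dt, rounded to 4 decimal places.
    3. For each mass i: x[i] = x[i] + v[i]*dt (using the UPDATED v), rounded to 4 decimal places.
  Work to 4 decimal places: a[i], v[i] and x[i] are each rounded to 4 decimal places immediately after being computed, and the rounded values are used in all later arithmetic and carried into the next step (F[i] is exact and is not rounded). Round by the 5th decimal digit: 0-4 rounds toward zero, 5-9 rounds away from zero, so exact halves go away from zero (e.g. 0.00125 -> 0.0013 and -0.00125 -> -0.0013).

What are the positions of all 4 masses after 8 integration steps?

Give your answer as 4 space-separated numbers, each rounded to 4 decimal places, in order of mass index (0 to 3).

Answer: 5.2813 10.7032 15.9766 22.2383

Derivation:
Step 0: x=[7.0000 14.0000 20.0000 25.0000] v=[0.0000 0.0000 -2.0000 0.0000]
Step 1: x=[7.0000 13.0000 18.0000 25.5000] v=[0.0000 -2.0000 -4.0000 1.0000]
Step 2: x=[6.0000 11.0000 18.5000 25.2500] v=[-2.0000 -4.0000 1.0000 -0.5000]
Step 3: x=[4.0000 11.5000 18.2500 24.6250] v=[-4.0000 1.0000 -0.5000 -1.2500]
Step 4: x=[5.5000 11.2500 17.6250 23.8125] v=[3.0000 -0.5000 -1.2500 -1.6250]
Step 5: x=[7.2500 11.6250 16.8125 22.9063] v=[3.5000 0.7500 -1.6250 -1.8125]
Step 6: x=[6.1250 12.8125 16.9063 21.9532] v=[-2.2500 2.3750 0.1876 -1.9063]
Step 7: x=[5.5625 11.4063 17.9532 21.4766] v=[-1.1250 -2.8124 2.0938 -0.9532]
Step 8: x=[5.2813 10.7032 15.9766 22.2383] v=[-0.5624 -1.4062 -3.9532 1.5234]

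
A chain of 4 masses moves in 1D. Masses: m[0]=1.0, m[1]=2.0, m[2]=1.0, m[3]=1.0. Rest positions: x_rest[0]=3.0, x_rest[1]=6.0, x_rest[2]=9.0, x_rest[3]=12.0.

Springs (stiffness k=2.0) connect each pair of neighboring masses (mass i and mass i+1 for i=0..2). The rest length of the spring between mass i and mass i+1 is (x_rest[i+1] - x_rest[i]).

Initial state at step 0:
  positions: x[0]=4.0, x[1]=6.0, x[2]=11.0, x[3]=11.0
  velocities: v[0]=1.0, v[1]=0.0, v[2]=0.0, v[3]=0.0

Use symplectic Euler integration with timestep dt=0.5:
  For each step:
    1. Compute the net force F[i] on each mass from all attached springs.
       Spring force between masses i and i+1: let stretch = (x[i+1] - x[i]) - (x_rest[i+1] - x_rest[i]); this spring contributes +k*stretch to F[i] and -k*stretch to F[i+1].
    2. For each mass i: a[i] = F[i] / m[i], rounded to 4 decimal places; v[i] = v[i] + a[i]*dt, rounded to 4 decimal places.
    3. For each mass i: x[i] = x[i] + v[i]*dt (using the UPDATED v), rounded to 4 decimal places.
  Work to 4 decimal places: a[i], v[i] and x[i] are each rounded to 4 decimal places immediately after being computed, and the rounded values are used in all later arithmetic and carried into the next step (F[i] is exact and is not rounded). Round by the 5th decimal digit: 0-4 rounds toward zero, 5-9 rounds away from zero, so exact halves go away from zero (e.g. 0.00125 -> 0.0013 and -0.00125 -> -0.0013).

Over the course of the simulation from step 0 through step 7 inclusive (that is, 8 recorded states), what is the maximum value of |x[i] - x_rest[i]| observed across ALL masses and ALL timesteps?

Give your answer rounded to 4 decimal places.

Answer: 2.7813

Derivation:
Step 0: x=[4.0000 6.0000 11.0000 11.0000] v=[1.0000 0.0000 0.0000 0.0000]
Step 1: x=[4.0000 6.7500 8.5000 12.5000] v=[0.0000 1.5000 -5.0000 3.0000]
Step 2: x=[3.8750 7.2500 7.1250 13.5000] v=[-0.2500 1.0000 -2.7500 2.0000]
Step 3: x=[3.9375 6.8750 9.0000 12.8125] v=[0.1250 -0.7500 3.7500 -1.3750]
Step 4: x=[3.9688 6.2969 11.7188 11.7188] v=[0.0625 -1.1563 5.4375 -2.1875]
Step 5: x=[3.6641 6.4922 11.7266 12.1251] v=[-0.6094 0.3906 0.0156 0.8125]
Step 6: x=[3.2735 7.2891 9.3165 13.8321] v=[-0.7813 1.5938 -4.8203 3.4140]
Step 7: x=[3.3907 7.5890 8.1505 14.7813] v=[0.2343 0.5997 -2.3321 1.8984]
Max displacement = 2.7813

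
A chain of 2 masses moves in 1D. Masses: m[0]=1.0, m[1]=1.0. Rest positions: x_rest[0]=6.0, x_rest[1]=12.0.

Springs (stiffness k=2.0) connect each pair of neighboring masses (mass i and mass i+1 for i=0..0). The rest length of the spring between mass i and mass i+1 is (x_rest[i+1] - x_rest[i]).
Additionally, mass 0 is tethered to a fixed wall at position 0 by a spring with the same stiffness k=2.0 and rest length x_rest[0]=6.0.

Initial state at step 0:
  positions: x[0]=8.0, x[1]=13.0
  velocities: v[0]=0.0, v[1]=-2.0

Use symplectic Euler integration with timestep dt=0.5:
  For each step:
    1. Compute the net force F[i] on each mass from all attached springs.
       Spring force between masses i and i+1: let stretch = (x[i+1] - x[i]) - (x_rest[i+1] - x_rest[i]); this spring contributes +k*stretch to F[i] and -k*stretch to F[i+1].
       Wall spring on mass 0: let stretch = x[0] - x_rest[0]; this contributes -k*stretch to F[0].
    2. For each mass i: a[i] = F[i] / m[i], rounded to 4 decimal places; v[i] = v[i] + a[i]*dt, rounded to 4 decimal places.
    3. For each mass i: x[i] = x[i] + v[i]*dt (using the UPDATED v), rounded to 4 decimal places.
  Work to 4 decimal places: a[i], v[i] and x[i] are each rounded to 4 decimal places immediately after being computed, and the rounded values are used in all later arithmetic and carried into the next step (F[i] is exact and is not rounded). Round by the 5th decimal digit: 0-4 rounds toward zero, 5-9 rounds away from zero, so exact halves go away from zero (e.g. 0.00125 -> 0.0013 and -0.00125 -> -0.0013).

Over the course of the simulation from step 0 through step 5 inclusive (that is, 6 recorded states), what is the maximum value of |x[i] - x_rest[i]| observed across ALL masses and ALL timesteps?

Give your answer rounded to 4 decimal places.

Answer: 3.2500

Derivation:
Step 0: x=[8.0000 13.0000] v=[0.0000 -2.0000]
Step 1: x=[6.5000 12.5000] v=[-3.0000 -1.0000]
Step 2: x=[4.7500 12.0000] v=[-3.5000 -1.0000]
Step 3: x=[4.2500 10.8750] v=[-1.0000 -2.2500]
Step 4: x=[4.9375 9.4375] v=[1.3750 -2.8750]
Step 5: x=[5.4063 8.7500] v=[0.9375 -1.3750]
Max displacement = 3.2500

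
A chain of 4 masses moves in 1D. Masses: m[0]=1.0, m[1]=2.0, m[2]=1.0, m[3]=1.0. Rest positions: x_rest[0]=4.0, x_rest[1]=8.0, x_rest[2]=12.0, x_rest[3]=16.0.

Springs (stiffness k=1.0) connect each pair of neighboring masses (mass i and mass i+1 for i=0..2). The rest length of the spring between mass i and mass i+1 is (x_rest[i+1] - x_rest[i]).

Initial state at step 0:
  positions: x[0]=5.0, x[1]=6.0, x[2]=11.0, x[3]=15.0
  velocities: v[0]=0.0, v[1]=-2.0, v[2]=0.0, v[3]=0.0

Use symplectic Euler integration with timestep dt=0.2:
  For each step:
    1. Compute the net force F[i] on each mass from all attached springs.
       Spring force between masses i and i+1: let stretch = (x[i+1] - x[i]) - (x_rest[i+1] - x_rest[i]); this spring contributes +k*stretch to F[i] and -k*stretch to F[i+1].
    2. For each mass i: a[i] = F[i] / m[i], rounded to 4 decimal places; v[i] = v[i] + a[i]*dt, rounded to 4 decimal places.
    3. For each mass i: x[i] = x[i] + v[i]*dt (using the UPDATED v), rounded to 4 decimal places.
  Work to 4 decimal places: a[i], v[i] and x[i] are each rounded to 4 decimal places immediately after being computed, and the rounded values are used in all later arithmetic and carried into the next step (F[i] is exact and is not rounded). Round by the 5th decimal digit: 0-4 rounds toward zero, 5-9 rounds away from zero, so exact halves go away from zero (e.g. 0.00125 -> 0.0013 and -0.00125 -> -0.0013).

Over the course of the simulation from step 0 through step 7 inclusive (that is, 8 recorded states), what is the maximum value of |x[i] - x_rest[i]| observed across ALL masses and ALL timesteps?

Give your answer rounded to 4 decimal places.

Step 0: x=[5.0000 6.0000 11.0000 15.0000] v=[0.0000 -2.0000 0.0000 0.0000]
Step 1: x=[4.8800 5.6800 10.9600 15.0000] v=[-0.6000 -1.6000 -0.2000 0.0000]
Step 2: x=[4.6320 5.4496 10.8704 14.9984] v=[-1.2400 -1.1520 -0.4480 -0.0080]
Step 3: x=[4.2567 5.3113 10.7291 14.9917] v=[-1.8765 -0.6917 -0.7066 -0.0336]
Step 4: x=[3.7636 5.2602 10.5416 14.9745] v=[-2.4656 -0.2554 -0.9376 -0.0861]
Step 5: x=[3.1703 5.2848 10.3201 14.9400] v=[-2.9663 0.1231 -1.1073 -0.1727]
Step 6: x=[2.5016 5.3678 10.0820 14.8807] v=[-3.3434 0.4152 -1.1904 -0.2967]
Step 7: x=[1.7876 5.4878 9.8473 14.7894] v=[-3.5702 0.6000 -1.1735 -0.4564]
Max displacement = 2.7398

Answer: 2.7398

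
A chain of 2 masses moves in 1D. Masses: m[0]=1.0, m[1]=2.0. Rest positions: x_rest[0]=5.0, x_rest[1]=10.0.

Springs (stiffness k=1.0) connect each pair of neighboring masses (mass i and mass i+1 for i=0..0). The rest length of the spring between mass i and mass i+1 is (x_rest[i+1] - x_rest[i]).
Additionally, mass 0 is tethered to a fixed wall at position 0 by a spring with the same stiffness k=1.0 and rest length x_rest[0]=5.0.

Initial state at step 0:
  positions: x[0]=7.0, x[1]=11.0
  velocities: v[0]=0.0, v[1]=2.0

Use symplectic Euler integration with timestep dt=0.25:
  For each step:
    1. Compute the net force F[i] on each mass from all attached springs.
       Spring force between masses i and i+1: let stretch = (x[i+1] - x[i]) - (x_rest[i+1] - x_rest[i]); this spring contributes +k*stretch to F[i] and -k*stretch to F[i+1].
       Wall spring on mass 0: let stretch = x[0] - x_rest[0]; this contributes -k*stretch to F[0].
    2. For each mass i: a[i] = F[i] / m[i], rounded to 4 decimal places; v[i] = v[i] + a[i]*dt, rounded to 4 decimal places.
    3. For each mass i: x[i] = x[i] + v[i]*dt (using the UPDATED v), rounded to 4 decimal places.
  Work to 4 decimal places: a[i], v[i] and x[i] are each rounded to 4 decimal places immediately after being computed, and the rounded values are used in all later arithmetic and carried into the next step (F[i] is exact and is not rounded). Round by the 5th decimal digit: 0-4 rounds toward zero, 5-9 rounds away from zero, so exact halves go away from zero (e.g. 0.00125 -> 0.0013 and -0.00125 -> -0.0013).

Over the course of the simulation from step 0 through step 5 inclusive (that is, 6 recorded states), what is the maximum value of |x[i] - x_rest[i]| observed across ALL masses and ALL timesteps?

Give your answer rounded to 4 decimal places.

Answer: 3.4732

Derivation:
Step 0: x=[7.0000 11.0000] v=[0.0000 2.0000]
Step 1: x=[6.8125 11.5313] v=[-0.7500 2.1250]
Step 2: x=[6.4942 12.0714] v=[-1.2734 2.1602]
Step 3: x=[6.1185 12.5934] v=[-1.5027 2.0881]
Step 4: x=[5.7651 13.0693] v=[-1.4136 1.9037]
Step 5: x=[5.5079 13.4732] v=[-1.0288 1.6157]
Max displacement = 3.4732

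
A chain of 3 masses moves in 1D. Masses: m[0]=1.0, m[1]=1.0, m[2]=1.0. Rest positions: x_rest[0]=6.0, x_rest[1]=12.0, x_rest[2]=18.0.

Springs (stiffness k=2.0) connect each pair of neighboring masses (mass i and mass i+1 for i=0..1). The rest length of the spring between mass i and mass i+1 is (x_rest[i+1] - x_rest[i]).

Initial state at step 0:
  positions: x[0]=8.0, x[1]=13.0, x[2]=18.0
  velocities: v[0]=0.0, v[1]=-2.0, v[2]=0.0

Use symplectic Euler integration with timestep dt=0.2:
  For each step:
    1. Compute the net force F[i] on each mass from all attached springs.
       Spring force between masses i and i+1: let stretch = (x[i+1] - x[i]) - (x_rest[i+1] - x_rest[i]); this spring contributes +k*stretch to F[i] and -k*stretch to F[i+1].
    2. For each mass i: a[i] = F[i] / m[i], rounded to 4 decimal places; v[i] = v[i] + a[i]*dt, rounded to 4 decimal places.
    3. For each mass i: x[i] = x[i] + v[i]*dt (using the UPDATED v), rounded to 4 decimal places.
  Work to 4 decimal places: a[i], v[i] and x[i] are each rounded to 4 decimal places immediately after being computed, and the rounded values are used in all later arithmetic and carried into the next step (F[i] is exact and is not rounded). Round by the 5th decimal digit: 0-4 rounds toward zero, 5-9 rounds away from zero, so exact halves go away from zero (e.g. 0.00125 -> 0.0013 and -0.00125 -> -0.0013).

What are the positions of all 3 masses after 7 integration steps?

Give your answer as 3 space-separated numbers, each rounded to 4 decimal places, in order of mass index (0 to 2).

Answer: 5.4429 12.2449 18.5122

Derivation:
Step 0: x=[8.0000 13.0000 18.0000] v=[0.0000 -2.0000 0.0000]
Step 1: x=[7.9200 12.6000 18.0800] v=[-0.4000 -2.0000 0.4000]
Step 2: x=[7.7344 12.2640 18.2016] v=[-0.9280 -1.6800 0.6080]
Step 3: x=[7.4312 12.0406 18.3282] v=[-1.5162 -1.1168 0.6330]
Step 4: x=[7.0167 11.9515 18.4318] v=[-2.0724 -0.4455 0.5180]
Step 5: x=[6.5170 11.9860 18.4970] v=[-2.4985 0.1727 0.3259]
Step 6: x=[5.9748 12.1039 18.5213] v=[-2.7109 0.5895 0.1215]
Step 7: x=[5.4429 12.2449 18.5122] v=[-2.6593 0.7048 -0.0455]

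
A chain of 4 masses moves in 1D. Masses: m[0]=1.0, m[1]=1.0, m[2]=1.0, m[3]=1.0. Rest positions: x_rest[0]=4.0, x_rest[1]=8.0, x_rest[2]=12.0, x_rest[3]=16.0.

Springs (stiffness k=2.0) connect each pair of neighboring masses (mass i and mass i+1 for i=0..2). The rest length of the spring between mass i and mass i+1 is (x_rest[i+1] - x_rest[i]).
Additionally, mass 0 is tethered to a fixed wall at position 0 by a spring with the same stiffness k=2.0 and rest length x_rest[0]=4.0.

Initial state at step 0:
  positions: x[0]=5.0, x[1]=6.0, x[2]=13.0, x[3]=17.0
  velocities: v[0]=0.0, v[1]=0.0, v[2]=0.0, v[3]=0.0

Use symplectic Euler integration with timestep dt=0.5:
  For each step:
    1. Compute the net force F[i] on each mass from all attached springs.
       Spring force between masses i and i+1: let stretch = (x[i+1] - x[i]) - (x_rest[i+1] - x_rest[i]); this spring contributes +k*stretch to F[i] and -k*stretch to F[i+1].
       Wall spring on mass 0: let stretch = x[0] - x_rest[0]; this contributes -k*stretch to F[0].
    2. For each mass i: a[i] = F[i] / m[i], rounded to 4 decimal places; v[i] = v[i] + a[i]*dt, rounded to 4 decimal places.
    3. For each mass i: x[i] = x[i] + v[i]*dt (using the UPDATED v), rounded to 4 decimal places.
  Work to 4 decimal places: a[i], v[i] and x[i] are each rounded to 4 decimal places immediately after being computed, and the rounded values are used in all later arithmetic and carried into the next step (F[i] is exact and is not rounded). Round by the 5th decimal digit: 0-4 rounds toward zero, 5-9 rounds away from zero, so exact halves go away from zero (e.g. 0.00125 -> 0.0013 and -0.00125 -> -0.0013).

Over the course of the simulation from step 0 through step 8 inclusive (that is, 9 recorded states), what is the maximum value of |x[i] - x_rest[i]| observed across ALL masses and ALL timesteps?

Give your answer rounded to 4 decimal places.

Step 0: x=[5.0000 6.0000 13.0000 17.0000] v=[0.0000 0.0000 0.0000 0.0000]
Step 1: x=[3.0000 9.0000 11.5000 17.0000] v=[-4.0000 6.0000 -3.0000 0.0000]
Step 2: x=[2.5000 10.2500 11.5000 16.2500] v=[-1.0000 2.5000 0.0000 -1.5000]
Step 3: x=[4.6250 8.2500 13.2500 15.1250] v=[4.2500 -4.0000 3.5000 -2.2500]
Step 4: x=[6.2500 6.9375 13.4375 15.0625] v=[3.2500 -2.6250 0.3750 -0.1250]
Step 5: x=[5.0938 8.5313 11.1875 16.1875] v=[-2.3125 3.1875 -4.5000 2.2500]
Step 6: x=[3.1094 9.7344 10.1094 16.8125] v=[-3.9688 2.4062 -2.1562 1.2500]
Step 7: x=[2.8828 7.8125 12.1954 16.0860] v=[-0.4532 -3.8438 4.1719 -1.4531]
Step 8: x=[3.6797 5.6172 14.0352 15.4142] v=[1.5937 -4.3906 3.6796 -1.3437]
Max displacement = 2.3828

Answer: 2.3828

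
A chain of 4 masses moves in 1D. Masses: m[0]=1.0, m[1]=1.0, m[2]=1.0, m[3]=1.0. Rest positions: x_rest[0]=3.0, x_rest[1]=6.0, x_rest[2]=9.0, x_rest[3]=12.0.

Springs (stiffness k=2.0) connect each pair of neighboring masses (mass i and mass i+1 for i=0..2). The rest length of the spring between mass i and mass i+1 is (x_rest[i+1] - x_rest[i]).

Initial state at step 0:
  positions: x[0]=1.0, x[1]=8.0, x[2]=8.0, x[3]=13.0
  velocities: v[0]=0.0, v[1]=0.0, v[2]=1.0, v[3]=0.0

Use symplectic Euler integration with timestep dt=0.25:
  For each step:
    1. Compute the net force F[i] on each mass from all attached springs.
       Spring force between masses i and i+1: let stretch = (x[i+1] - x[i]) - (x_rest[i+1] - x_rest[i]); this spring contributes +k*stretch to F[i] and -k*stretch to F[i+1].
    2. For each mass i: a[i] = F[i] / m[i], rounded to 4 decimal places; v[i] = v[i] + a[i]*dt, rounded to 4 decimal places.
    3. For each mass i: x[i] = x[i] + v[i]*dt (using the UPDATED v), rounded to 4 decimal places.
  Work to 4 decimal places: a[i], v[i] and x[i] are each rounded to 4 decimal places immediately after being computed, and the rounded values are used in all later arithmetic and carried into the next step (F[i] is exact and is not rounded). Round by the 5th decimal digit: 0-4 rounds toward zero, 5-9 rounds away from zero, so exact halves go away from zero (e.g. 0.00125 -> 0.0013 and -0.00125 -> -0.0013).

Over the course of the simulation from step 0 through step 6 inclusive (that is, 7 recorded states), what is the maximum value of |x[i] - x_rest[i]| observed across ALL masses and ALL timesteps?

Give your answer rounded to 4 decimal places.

Answer: 2.1748

Derivation:
Step 0: x=[1.0000 8.0000 8.0000 13.0000] v=[0.0000 0.0000 1.0000 0.0000]
Step 1: x=[1.5000 7.1250 8.8750 12.7500] v=[2.0000 -3.5000 3.5000 -1.0000]
Step 2: x=[2.3281 5.7656 10.0156 12.3906] v=[3.3125 -5.4375 4.5625 -1.4375]
Step 3: x=[3.2109 4.5078 10.9219 12.1094] v=[3.5313 -5.0313 3.6250 -1.1250]
Step 4: x=[3.8809 3.8896 11.1748 12.0547] v=[2.6798 -2.4727 1.0117 -0.2188]
Step 5: x=[4.1770 4.1810 10.6271 12.2650] v=[1.1842 1.1656 -2.1910 0.8413]
Step 6: x=[4.0986 5.2777 9.4783 12.6456] v=[-0.3138 4.3867 -4.5951 1.5224]
Max displacement = 2.1748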